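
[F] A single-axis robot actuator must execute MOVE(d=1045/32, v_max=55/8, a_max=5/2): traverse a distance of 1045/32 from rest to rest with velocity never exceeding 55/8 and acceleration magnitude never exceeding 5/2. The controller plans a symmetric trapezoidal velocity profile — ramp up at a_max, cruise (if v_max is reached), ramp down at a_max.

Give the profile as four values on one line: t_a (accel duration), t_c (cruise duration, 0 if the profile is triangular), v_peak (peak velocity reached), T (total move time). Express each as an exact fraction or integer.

v_max²/a_max = (55/8)²/(5/2) = 605/32
1045/32 ≥ 605/32 → trapezoidal
t_a = (55/8)/(5/2) = 11/4; v_peak = 55/8
d_cruise = 1045/32 − 605/32 = 55/4; t_c = (55/4)/(55/8) = 2
T = 2·11/4 + 2 = 15/2

t_a=11/4 t_c=2 v_peak=55/8 T=15/2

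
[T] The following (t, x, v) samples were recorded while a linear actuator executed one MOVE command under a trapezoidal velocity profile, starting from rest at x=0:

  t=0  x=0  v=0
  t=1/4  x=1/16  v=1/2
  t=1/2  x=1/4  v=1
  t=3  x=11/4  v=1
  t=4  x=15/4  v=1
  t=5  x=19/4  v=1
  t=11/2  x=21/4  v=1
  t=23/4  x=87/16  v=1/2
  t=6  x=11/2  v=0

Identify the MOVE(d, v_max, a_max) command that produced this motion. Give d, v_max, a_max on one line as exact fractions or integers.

d=11/2 v_max=1 a_max=2

final state: t=6, x=11/2, v=0 → d = 11/2
a_max = (1/2−0)/(1/4−0) = 2
max v = 1 over t∈[1/2,11/2] → v_max = 1
check: 1·(1/2+5) = 11/2 ✓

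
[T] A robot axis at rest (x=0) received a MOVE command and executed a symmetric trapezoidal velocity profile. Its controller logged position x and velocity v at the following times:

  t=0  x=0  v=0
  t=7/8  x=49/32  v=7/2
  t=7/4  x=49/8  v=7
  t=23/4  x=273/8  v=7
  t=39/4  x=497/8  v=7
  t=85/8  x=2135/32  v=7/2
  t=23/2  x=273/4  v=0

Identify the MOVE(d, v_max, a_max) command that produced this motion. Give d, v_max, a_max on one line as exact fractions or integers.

d=273/4 v_max=7 a_max=4

final state: t=23/2, x=273/4, v=0 → d = 273/4
a_max = (7/2−0)/(7/8−0) = 4
max v = 7 over t∈[7/4,39/4] → v_max = 7
check: 7·(7/4+8) = 273/4 ✓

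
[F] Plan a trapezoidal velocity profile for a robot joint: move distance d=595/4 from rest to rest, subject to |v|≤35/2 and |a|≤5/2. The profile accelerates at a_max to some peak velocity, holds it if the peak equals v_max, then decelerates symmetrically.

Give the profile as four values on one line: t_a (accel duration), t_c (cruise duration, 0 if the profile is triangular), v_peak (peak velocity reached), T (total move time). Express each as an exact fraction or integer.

(v_max)²/a_max = (35/2)²/(5/2) = 245/2
595/4 ≥ 245/2 ⇒ cruise phase
t_a = (35/2)/(5/2) = 7; v_peak = 35/2
d_cruise = 595/4 − 245/2 = 105/4; t_c = (105/4)/(35/2) = 3/2
T = 2·7 + 3/2 = 31/2

t_a=7 t_c=3/2 v_peak=35/2 T=31/2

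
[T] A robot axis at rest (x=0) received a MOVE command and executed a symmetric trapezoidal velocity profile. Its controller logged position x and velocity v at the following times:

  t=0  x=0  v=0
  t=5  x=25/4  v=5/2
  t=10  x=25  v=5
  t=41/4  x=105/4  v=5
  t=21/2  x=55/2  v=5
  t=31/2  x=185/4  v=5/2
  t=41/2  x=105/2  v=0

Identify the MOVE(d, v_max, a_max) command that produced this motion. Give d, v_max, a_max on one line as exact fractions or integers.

d=105/2 v_max=5 a_max=1/2

final state: t=41/2, x=105/2, v=0 → d = 105/2
a_max = (5/2−0)/(5−0) = 1/2
max v = 5 over t∈[10,21/2] → v_max = 5
check: 5·(10+1/2) = 105/2 ✓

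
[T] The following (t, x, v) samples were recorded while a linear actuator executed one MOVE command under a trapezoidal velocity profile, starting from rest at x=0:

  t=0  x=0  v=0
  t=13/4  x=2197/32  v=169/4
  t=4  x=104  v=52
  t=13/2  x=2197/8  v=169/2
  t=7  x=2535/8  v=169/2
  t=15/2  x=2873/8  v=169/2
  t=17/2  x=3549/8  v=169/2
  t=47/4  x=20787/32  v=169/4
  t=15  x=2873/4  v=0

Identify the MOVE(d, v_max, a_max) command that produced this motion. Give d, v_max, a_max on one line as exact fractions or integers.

d=2873/4 v_max=169/2 a_max=13

final state: t=15, x=2873/4, v=0 → d = 2873/4
a_max = (169/4−0)/(13/4−0) = 13
max v = 169/2 over t∈[13/2,17/2] → v_max = 169/2
check: 169/2·(13/2+2) = 2873/4 ✓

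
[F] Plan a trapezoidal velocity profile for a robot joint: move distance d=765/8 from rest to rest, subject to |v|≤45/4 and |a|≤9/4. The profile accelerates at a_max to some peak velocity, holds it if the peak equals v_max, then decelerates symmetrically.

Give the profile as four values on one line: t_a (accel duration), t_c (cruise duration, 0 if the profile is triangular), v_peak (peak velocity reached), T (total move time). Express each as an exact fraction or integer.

t_a=5 t_c=7/2 v_peak=45/4 T=27/2

v_max²/a_max = (45/4)²/(9/4) = 225/4
765/8 ≥ 225/4 ⇒ cruise phase
t_a = (45/4)/(9/4) = 5; v_peak = 45/4
d_cruise = 765/8 − 225/4 = 315/8; t_c = (315/8)/(45/4) = 7/2
T = 2·5 + 7/2 = 27/2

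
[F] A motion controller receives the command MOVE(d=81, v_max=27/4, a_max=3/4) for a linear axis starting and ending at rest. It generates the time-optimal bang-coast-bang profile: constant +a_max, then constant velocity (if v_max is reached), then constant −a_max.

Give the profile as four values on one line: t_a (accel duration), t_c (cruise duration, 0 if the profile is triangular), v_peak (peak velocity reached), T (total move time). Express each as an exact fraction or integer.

(v_max)²/a_max = (27/4)²/(3/4) = 243/4
81 ≥ 243/4 → trapezoidal
t_a = (27/4)/(3/4) = 9; v_peak = 27/4
d_cruise = 81 − 243/4 = 81/4; t_c = (81/4)/(27/4) = 3
T = 2·9 + 3 = 21

t_a=9 t_c=3 v_peak=27/4 T=21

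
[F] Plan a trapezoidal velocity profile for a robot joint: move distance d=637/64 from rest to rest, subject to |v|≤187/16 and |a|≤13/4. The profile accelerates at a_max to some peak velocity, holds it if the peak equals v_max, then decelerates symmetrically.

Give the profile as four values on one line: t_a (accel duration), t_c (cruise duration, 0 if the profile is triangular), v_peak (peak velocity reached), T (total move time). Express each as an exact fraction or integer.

vₘ²/aₘ = (187/16)²/(13/4) = 34969/832
637/64 < 34969/832 → triangular
v_peak = √(637/64·13/4) = √(8281/256) = 91/16
t_a = (91/16)/(13/4) = 7/4; t_c = 0
T = 2·7/4 = 7/2

t_a=7/4 t_c=0 v_peak=91/16 T=7/2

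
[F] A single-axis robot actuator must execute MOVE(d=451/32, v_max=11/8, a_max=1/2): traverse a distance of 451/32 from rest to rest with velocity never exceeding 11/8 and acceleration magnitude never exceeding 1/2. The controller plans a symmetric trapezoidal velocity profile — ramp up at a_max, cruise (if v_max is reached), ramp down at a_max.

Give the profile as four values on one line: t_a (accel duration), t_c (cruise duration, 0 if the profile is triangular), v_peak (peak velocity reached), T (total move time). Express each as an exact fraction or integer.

v_max²/a_max = (11/8)²/(1/2) = 121/32
451/32 ≥ 121/32 so v_max reached
t_a = (11/8)/(1/2) = 11/4; v_peak = 11/8
d_cruise = 451/32 − 121/32 = 165/16; t_c = (165/16)/(11/8) = 15/2
T = 2·11/4 + 15/2 = 13

t_a=11/4 t_c=15/2 v_peak=11/8 T=13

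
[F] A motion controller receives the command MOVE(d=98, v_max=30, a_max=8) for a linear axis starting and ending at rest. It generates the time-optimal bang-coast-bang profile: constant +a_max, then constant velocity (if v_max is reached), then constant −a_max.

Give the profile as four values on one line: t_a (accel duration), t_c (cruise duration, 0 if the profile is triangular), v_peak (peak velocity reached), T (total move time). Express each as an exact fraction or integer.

t_a=7/2 t_c=0 v_peak=28 T=7

vₘ²/aₘ = 30²/8 = 225/2
98 < 225/2 ⇒ no cruise
v_peak = √(98·8) = √784 = 28
t_a = 28/8 = 7/2; t_c = 0
T = 2·7/2 = 7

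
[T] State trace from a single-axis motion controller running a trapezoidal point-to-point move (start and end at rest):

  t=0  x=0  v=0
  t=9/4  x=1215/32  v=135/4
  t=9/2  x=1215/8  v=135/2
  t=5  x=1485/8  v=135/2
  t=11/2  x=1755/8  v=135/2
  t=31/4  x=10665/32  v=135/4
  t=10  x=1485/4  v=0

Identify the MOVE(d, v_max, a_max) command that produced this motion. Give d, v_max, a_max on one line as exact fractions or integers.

d=1485/4 v_max=135/2 a_max=15

final state: t=10, x=1485/4, v=0 → d = 1485/4
a_max = (135/4−0)/(9/4−0) = 15
max v = 135/2 over t∈[9/2,11/2] → v_max = 135/2
check: 135/2·(9/2+1) = 1485/4 ✓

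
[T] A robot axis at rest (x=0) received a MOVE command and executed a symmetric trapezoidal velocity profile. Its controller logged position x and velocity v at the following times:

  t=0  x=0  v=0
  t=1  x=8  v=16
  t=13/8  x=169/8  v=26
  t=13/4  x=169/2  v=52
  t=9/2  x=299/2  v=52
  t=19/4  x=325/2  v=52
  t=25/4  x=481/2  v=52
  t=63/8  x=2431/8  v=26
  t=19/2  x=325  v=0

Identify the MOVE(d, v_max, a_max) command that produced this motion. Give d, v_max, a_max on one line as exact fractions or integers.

final state: t=19/2, x=325, v=0 → d = 325
a_max = (16−0)/(1−0) = 16
max v = 52 over t∈[13/4,25/4] → v_max = 52
check: 52·(13/4+3) = 325 ✓

d=325 v_max=52 a_max=16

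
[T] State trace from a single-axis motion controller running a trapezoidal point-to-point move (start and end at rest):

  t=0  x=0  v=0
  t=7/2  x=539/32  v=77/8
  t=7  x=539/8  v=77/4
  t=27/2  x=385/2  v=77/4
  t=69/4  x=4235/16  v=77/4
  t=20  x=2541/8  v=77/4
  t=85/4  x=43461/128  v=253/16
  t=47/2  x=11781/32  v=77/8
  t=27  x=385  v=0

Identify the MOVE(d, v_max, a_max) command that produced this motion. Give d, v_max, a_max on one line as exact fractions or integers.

d=385 v_max=77/4 a_max=11/4

final state: t=27, x=385, v=0 → d = 385
a_max = (77/8−0)/(7/2−0) = 11/4
max v = 77/4 over t∈[7,20] → v_max = 77/4
check: 77/4·(7+13) = 385 ✓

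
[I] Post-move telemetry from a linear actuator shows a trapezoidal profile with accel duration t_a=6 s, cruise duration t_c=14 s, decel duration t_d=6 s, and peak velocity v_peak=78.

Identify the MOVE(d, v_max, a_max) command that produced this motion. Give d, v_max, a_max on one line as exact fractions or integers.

d=1560 v_max=78 a_max=13

a_max = 78/6 = 13
d_a = ½·78·6 = 234; d_c = 78·14 = 1092
d = 2·234 + 1092 = 1560
t_c = 14 > 0 ⇒ limit active, v_max = 78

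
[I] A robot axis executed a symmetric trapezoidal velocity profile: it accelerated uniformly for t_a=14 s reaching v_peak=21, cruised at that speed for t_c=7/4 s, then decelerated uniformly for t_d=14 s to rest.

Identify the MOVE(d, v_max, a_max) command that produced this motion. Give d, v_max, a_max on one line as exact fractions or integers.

d=1323/4 v_max=21 a_max=3/2

a_max = 21/14 = 3/2
d_a = ½·21·14 = 147; d_c = 21·7/4 = 147/4
d = 2·147 + 147/4 = 1323/4
t_c = 7/4 > 0 so v_max = 21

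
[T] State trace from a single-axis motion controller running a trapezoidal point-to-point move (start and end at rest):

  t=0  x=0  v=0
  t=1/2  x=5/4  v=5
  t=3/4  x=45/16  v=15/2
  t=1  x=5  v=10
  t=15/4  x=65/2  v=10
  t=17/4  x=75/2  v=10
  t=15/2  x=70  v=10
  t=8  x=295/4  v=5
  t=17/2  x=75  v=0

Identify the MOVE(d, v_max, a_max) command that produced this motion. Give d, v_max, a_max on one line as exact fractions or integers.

final state: t=17/2, x=75, v=0 → d = 75
a_max = (5−0)/(1/2−0) = 10
max v = 10 over t∈[1,15/2] → v_max = 10
check: 10·(1+13/2) = 75 ✓

d=75 v_max=10 a_max=10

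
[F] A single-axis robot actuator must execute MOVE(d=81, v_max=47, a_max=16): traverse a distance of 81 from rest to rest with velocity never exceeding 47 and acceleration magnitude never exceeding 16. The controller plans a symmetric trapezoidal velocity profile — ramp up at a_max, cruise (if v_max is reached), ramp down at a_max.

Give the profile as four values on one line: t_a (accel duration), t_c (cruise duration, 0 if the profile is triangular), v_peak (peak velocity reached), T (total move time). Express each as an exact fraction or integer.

(v_max)²/a_max = 47²/16 = 2209/16
81 < 2209/16 ⇒ no cruise
v_peak = √(81·16) = √1296 = 36
t_a = 36/16 = 9/4; t_c = 0
T = 2·9/4 = 9/2

t_a=9/4 t_c=0 v_peak=36 T=9/2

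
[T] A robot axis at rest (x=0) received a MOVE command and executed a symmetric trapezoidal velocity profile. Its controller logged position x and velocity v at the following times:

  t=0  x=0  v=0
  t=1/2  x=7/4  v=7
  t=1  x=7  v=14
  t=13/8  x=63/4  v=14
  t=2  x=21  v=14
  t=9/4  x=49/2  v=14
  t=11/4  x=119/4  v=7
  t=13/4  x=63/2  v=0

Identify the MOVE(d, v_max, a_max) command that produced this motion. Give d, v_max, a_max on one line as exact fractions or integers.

final state: t=13/4, x=63/2, v=0 → d = 63/2
a_max = (7−0)/(1/2−0) = 14
max v = 14 over t∈[1,9/4] → v_max = 14
check: 14·(1+5/4) = 63/2 ✓

d=63/2 v_max=14 a_max=14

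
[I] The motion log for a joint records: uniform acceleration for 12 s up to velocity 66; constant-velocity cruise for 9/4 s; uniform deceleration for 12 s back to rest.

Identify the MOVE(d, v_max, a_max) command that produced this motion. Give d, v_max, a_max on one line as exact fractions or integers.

a_max = 66/12 = 11/2
d_a = ½·66·12 = 396; d_c = 66·9/4 = 297/2
d = 2·396 + 297/2 = 1881/2
t_c = 9/4 > 0 so v_max = 66

d=1881/2 v_max=66 a_max=11/2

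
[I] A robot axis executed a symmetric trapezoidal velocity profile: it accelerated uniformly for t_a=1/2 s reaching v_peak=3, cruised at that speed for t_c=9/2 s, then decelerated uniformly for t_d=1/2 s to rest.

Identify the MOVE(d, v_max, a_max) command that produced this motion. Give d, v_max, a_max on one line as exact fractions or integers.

a_max = 3/(1/2) = 6
d_a = ½·3·1/2 = 3/4; d_c = 3·9/2 = 27/2
d = 2·3/4 + 27/2 = 15
t_c = 9/2 > 0 → v_max = v_peak = 3

d=15 v_max=3 a_max=6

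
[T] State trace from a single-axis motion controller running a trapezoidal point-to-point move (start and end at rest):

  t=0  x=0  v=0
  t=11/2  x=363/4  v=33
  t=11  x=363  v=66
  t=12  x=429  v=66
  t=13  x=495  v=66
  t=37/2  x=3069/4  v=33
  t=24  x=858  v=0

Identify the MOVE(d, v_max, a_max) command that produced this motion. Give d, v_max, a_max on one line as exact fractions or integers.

final state: t=24, x=858, v=0 → d = 858
a_max = (33−0)/(11/2−0) = 6
max v = 66 over t∈[11,13] → v_max = 66
check: 66·(11+2) = 858 ✓

d=858 v_max=66 a_max=6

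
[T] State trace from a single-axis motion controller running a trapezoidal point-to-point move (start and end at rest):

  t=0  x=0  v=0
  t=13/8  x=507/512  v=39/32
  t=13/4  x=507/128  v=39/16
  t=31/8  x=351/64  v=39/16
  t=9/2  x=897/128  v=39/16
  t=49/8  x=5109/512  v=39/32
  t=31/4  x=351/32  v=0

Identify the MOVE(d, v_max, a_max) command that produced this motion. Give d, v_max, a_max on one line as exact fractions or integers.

d=351/32 v_max=39/16 a_max=3/4

final state: t=31/4, x=351/32, v=0 → d = 351/32
a_max = (39/32−0)/(13/8−0) = 3/4
max v = 39/16 over t∈[13/4,9/2] → v_max = 39/16
check: 39/16·(13/4+5/4) = 351/32 ✓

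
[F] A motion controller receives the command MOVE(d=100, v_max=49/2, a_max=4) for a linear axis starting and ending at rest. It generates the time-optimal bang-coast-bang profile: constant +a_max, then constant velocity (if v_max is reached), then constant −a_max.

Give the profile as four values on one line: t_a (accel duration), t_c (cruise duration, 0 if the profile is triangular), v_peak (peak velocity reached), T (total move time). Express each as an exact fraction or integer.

t_a=5 t_c=0 v_peak=20 T=10

vₘ²/aₘ = (49/2)²/4 = 2401/16
100 < 2401/16 so t_c = 0
v_peak = √(100·4) = √400 = 20
t_a = 20/4 = 5; t_c = 0
T = 2·5 = 10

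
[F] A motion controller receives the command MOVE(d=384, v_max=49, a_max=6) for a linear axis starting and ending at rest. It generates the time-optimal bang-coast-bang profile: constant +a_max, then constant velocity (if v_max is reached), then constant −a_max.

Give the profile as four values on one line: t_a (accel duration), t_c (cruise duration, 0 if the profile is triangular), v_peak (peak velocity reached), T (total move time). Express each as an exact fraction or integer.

vₘ²/aₘ = 49²/6 = 2401/6
384 < 2401/6 so t_c = 0
v_peak = √(384·6) = √2304 = 48
t_a = 48/6 = 8; t_c = 0
T = 2·8 = 16

t_a=8 t_c=0 v_peak=48 T=16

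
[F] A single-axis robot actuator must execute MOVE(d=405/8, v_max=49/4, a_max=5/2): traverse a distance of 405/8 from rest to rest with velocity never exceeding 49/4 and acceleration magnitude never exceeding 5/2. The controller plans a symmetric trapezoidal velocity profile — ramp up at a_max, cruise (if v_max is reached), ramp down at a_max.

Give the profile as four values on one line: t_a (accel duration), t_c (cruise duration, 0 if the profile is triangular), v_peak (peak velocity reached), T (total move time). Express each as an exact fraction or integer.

(v_max)²/a_max = (49/4)²/(5/2) = 2401/40
405/8 < 2401/40 ⇒ no cruise
v_peak = √(405/8·5/2) = √(2025/16) = 45/4
t_a = (45/4)/(5/2) = 9/2; t_c = 0
T = 2·9/2 = 9

t_a=9/2 t_c=0 v_peak=45/4 T=9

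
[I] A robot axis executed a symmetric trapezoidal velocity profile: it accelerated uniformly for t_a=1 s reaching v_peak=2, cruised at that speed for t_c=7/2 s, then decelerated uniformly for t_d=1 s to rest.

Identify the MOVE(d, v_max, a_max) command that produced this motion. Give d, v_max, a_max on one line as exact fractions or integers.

a_max = 2/1 = 2
d_a = ½·2·1 = 1; d_c = 2·7/2 = 7
d = 2·1 + 7 = 9
t_c = 7/2 > 0 → v_max = v_peak = 2

d=9 v_max=2 a_max=2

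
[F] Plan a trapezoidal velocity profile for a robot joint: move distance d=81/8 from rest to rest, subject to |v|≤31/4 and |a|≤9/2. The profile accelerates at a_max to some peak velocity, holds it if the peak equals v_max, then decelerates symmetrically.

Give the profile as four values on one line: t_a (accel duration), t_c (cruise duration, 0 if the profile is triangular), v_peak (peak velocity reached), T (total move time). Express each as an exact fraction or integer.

v_max²/a_max = (31/4)²/(9/2) = 961/72
81/8 < 961/72 → triangular
v_peak = √(81/8·9/2) = √(729/16) = 27/4
t_a = (27/4)/(9/2) = 3/2; t_c = 0
T = 2·3/2 = 3

t_a=3/2 t_c=0 v_peak=27/4 T=3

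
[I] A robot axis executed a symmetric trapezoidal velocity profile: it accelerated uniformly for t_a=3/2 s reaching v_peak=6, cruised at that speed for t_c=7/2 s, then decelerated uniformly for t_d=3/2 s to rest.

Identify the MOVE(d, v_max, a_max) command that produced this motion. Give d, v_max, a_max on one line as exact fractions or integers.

d=30 v_max=6 a_max=4

a_max = 6/(3/2) = 4
d_a = ½·6·3/2 = 9/2; d_c = 6·7/2 = 21
d = 2·9/2 + 21 = 30
t_c = 7/2 > 0 → v_max = v_peak = 6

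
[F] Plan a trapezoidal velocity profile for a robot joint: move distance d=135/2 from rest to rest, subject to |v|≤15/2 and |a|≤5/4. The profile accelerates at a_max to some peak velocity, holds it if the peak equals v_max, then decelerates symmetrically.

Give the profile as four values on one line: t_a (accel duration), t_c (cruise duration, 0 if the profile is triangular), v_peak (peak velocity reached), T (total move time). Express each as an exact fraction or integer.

t_a=6 t_c=3 v_peak=15/2 T=15

v_max²/a_max = (15/2)²/(5/4) = 45
135/2 ≥ 45 → trapezoidal
t_a = (15/2)/(5/4) = 6; v_peak = 15/2
d_cruise = 135/2 − 45 = 45/2; t_c = (45/2)/(15/2) = 3
T = 2·6 + 3 = 15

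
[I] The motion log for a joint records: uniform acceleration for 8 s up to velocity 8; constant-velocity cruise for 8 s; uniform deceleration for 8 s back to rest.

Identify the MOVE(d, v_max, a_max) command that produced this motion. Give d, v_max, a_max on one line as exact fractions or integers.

d=128 v_max=8 a_max=1

a_max = 8/8 = 1
d_a = ½·8·8 = 32; d_c = 8·8 = 64
d = 2·32 + 64 = 128
t_c = 8 > 0 so v_max = 8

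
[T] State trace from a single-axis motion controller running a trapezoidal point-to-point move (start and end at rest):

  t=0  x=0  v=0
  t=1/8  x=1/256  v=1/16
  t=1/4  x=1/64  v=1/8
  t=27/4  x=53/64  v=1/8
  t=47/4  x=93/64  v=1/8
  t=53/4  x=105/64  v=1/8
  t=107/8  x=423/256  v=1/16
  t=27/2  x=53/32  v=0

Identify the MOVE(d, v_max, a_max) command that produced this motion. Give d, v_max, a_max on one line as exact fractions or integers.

d=53/32 v_max=1/8 a_max=1/2

final state: t=27/2, x=53/32, v=0 → d = 53/32
a_max = (1/16−0)/(1/8−0) = 1/2
max v = 1/8 over t∈[1/4,53/4] → v_max = 1/8
check: 1/8·(1/4+13) = 53/32 ✓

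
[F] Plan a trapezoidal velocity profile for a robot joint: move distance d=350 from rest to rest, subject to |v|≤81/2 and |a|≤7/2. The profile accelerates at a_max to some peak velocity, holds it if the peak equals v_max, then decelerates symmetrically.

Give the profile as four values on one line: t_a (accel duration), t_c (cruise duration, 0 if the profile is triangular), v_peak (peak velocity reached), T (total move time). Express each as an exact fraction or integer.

t_a=10 t_c=0 v_peak=35 T=20

vₘ²/aₘ = (81/2)²/(7/2) = 6561/14
350 < 6561/14 so t_c = 0
v_peak = √(350·7/2) = √1225 = 35
t_a = 35/(7/2) = 10; t_c = 0
T = 2·10 = 20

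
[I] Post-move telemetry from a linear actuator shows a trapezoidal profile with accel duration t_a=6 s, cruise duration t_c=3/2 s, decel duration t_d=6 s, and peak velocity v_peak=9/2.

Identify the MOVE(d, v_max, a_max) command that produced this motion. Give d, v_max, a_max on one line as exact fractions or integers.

d=135/4 v_max=9/2 a_max=3/4

a_max = (9/2)/6 = 3/4
d_a = ½·9/2·6 = 27/2; d_c = 9/2·3/2 = 27/4
d = 2·27/2 + 27/4 = 135/4
t_c = 3/2 > 0 ⇒ limit active, v_max = 9/2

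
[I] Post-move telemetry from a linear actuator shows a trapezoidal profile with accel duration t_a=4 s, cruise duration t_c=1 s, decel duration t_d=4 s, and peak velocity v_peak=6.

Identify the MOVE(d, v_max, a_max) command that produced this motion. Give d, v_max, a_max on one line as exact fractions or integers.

a_max = 6/4 = 3/2
d_a = ½·6·4 = 12; d_c = 6·1 = 6
d = 2·12 + 6 = 30
t_c = 1 > 0 so v_max = 6

d=30 v_max=6 a_max=3/2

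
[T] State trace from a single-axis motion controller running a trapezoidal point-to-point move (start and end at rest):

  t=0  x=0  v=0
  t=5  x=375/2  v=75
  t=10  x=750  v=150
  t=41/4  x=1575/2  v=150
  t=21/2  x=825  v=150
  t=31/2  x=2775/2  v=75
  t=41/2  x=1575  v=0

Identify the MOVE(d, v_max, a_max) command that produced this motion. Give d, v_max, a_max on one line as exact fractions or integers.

d=1575 v_max=150 a_max=15

final state: t=41/2, x=1575, v=0 → d = 1575
a_max = (75−0)/(5−0) = 15
max v = 150 over t∈[10,21/2] → v_max = 150
check: 150·(10+1/2) = 1575 ✓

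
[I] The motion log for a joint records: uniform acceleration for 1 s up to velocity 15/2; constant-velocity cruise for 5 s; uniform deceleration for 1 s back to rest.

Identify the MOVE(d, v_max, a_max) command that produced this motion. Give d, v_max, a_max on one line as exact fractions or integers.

d=45 v_max=15/2 a_max=15/2

a_max = (15/2)/1 = 15/2
d_a = ½·15/2·1 = 15/4; d_c = 15/2·5 = 75/2
d = 2·15/4 + 75/2 = 45
t_c = 5 > 0 → v_max = v_peak = 15/2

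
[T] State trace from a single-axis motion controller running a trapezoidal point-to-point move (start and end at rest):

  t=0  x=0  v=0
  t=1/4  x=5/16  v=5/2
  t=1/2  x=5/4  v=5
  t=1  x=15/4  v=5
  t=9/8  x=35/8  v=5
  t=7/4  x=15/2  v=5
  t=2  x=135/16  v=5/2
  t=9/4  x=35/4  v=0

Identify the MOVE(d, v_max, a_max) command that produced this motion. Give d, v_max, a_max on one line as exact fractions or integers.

final state: t=9/4, x=35/4, v=0 → d = 35/4
a_max = (5/2−0)/(1/4−0) = 10
max v = 5 over t∈[1/2,7/4] → v_max = 5
check: 5·(1/2+5/4) = 35/4 ✓

d=35/4 v_max=5 a_max=10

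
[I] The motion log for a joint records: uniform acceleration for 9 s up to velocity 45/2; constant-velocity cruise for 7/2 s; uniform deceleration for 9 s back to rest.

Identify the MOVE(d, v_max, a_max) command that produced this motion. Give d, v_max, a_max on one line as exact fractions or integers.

d=1125/4 v_max=45/2 a_max=5/2

a_max = (45/2)/9 = 5/2
d_a = ½·45/2·9 = 405/4; d_c = 45/2·7/2 = 315/4
d = 2·405/4 + 315/4 = 1125/4
t_c = 7/2 > 0 so v_max = 45/2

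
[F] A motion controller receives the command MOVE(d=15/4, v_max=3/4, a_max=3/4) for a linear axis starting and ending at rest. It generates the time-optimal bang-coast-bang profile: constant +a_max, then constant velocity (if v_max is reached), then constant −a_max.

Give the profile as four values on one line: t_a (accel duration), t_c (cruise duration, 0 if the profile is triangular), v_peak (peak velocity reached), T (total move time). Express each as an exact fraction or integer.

v_max²/a_max = (3/4)²/(3/4) = 3/4
15/4 ≥ 3/4 ⇒ cruise phase
t_a = (3/4)/(3/4) = 1; v_peak = 3/4
d_cruise = 15/4 − 3/4 = 3; t_c = 3/(3/4) = 4
T = 2·1 + 4 = 6

t_a=1 t_c=4 v_peak=3/4 T=6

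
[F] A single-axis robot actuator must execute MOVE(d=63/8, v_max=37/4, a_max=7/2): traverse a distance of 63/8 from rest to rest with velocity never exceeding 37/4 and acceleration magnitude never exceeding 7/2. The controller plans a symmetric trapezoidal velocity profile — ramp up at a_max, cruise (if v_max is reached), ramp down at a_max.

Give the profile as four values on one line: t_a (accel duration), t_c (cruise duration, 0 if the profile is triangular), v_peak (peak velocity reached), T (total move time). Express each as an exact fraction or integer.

t_a=3/2 t_c=0 v_peak=21/4 T=3

(v_max)²/a_max = (37/4)²/(7/2) = 1369/56
63/8 < 1369/56 → triangular
v_peak = √(63/8·7/2) = √(441/16) = 21/4
t_a = (21/4)/(7/2) = 3/2; t_c = 0
T = 2·3/2 = 3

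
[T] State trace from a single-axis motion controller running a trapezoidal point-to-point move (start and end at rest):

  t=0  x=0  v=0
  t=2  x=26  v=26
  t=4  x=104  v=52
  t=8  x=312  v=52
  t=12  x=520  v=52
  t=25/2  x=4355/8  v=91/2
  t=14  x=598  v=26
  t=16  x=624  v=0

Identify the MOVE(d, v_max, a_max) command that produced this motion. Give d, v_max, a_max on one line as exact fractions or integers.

d=624 v_max=52 a_max=13

final state: t=16, x=624, v=0 → d = 624
a_max = (26−0)/(2−0) = 13
max v = 52 over t∈[4,12] → v_max = 52
check: 52·(4+8) = 624 ✓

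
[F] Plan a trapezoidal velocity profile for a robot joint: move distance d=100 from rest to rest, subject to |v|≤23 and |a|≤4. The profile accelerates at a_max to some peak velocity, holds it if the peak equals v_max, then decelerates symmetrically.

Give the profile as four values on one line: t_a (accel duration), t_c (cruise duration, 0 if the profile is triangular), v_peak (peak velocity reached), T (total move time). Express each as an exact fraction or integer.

vₘ²/aₘ = 23²/4 = 529/4
100 < 529/4 ⇒ no cruise
v_peak = √(100·4) = √400 = 20
t_a = 20/4 = 5; t_c = 0
T = 2·5 = 10

t_a=5 t_c=0 v_peak=20 T=10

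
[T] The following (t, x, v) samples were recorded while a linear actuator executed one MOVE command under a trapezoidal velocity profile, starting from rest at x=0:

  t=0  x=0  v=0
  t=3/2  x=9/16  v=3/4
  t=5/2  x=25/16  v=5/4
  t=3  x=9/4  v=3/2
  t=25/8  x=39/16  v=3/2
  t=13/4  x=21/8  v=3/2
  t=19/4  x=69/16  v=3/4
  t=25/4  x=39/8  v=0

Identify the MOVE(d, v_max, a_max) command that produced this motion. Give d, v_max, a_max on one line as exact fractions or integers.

final state: t=25/4, x=39/8, v=0 → d = 39/8
a_max = (3/4−0)/(3/2−0) = 1/2
max v = 3/2 over t∈[3,13/4] → v_max = 3/2
check: 3/2·(3+1/4) = 39/8 ✓

d=39/8 v_max=3/2 a_max=1/2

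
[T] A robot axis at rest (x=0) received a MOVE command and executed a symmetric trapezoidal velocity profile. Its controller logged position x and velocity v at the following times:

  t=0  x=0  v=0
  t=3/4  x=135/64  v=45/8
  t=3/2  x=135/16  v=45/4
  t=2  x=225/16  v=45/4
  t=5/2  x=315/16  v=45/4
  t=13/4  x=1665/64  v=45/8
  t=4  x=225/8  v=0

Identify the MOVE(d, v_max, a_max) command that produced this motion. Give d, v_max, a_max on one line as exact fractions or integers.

final state: t=4, x=225/8, v=0 → d = 225/8
a_max = (45/8−0)/(3/4−0) = 15/2
max v = 45/4 over t∈[3/2,5/2] → v_max = 45/4
check: 45/4·(3/2+1) = 225/8 ✓

d=225/8 v_max=45/4 a_max=15/2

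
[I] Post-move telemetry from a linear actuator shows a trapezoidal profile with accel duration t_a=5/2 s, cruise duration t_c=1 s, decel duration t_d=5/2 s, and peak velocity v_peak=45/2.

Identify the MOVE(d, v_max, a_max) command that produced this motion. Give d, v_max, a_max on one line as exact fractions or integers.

d=315/4 v_max=45/2 a_max=9

a_max = (45/2)/(5/2) = 9
d_a = ½·45/2·5/2 = 225/8; d_c = 45/2·1 = 45/2
d = 2·225/8 + 45/2 = 315/4
t_c = 1 > 0 so v_max = 45/2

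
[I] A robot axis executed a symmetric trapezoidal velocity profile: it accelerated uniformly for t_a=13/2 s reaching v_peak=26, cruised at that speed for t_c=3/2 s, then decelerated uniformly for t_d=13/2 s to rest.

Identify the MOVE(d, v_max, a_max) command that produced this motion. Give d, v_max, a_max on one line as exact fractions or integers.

a_max = 26/(13/2) = 4
d_a = ½·26·13/2 = 169/2; d_c = 26·3/2 = 39
d = 2·169/2 + 39 = 208
t_c = 3/2 > 0 ⇒ limit active, v_max = 26

d=208 v_max=26 a_max=4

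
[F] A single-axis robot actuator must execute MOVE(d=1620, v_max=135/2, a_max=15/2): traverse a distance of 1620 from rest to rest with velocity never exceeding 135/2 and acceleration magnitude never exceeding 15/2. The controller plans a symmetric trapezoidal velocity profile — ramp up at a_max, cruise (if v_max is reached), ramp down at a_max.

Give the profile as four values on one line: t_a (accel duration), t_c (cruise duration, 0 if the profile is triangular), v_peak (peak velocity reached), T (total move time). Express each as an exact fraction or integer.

vₘ²/aₘ = (135/2)²/(15/2) = 1215/2
1620 ≥ 1215/2 → trapezoidal
t_a = (135/2)/(15/2) = 9; v_peak = 135/2
d_cruise = 1620 − 1215/2 = 2025/2; t_c = (2025/2)/(135/2) = 15
T = 2·9 + 15 = 33

t_a=9 t_c=15 v_peak=135/2 T=33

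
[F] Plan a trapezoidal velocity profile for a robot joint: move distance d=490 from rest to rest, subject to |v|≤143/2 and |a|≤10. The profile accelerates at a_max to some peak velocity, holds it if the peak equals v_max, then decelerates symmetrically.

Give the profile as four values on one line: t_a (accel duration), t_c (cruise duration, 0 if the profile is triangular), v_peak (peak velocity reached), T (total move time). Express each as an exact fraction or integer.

v_max²/a_max = (143/2)²/10 = 20449/40
490 < 20449/40 → triangular
v_peak = √(490·10) = √4900 = 70
t_a = 70/10 = 7; t_c = 0
T = 2·7 = 14

t_a=7 t_c=0 v_peak=70 T=14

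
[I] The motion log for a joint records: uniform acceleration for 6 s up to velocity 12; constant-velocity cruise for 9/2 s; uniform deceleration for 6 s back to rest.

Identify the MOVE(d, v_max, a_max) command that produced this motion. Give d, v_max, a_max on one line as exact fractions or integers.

d=126 v_max=12 a_max=2

a_max = 12/6 = 2
d_a = ½·12·6 = 36; d_c = 12·9/2 = 54
d = 2·36 + 54 = 126
t_c = 9/2 > 0 ⇒ limit active, v_max = 12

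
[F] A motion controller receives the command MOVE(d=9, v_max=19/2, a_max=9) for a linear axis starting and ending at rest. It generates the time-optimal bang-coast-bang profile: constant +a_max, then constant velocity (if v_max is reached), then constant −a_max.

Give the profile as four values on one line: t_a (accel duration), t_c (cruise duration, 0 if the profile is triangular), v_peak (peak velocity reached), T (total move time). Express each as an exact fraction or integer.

v_max²/a_max = (19/2)²/9 = 361/36
9 < 361/36 so t_c = 0
v_peak = √(9·9) = √81 = 9
t_a = 9/9 = 1; t_c = 0
T = 2·1 = 2

t_a=1 t_c=0 v_peak=9 T=2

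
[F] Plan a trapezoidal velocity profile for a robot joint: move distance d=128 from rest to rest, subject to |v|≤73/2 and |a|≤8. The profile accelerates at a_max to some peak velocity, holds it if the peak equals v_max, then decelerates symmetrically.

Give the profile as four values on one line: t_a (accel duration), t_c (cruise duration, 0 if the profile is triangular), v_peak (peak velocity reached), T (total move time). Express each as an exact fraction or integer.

t_a=4 t_c=0 v_peak=32 T=8

vₘ²/aₘ = (73/2)²/8 = 5329/32
128 < 5329/32 → triangular
v_peak = √(128·8) = √1024 = 32
t_a = 32/8 = 4; t_c = 0
T = 2·4 = 8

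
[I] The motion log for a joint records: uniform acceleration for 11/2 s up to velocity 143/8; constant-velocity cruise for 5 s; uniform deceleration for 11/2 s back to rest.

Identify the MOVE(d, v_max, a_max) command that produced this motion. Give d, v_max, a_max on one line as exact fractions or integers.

a_max = (143/8)/(11/2) = 13/4
d_a = ½·143/8·11/2 = 1573/32; d_c = 143/8·5 = 715/8
d = 2·1573/32 + 715/8 = 3003/16
t_c = 5 > 0 so v_max = 143/8

d=3003/16 v_max=143/8 a_max=13/4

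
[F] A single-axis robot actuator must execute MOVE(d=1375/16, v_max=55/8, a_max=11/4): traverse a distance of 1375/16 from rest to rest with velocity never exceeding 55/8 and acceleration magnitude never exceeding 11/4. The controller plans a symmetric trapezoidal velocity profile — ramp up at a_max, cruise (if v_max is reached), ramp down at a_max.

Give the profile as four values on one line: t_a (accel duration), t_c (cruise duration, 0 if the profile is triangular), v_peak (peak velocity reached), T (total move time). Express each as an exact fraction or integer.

(v_max)²/a_max = (55/8)²/(11/4) = 275/16
1375/16 ≥ 275/16 ⇒ cruise phase
t_a = (55/8)/(11/4) = 5/2; v_peak = 55/8
d_cruise = 1375/16 − 275/16 = 275/4; t_c = (275/4)/(55/8) = 10
T = 2·5/2 + 10 = 15

t_a=5/2 t_c=10 v_peak=55/8 T=15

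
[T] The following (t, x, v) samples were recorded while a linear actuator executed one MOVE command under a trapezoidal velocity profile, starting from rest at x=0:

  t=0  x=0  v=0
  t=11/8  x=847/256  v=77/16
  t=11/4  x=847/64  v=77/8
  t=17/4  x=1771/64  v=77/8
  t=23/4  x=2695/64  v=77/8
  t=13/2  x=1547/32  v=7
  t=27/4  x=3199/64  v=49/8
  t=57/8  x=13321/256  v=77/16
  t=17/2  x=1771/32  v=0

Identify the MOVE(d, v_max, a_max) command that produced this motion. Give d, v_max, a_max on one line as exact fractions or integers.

d=1771/32 v_max=77/8 a_max=7/2

final state: t=17/2, x=1771/32, v=0 → d = 1771/32
a_max = (77/16−0)/(11/8−0) = 7/2
max v = 77/8 over t∈[11/4,23/4] → v_max = 77/8
check: 77/8·(11/4+3) = 1771/32 ✓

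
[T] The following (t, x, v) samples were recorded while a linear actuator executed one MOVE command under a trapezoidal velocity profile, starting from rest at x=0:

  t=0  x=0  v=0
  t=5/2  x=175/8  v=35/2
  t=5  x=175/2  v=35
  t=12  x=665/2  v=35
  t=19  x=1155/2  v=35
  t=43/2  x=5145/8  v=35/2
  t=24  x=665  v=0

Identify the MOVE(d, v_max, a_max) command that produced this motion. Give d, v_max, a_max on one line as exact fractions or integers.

d=665 v_max=35 a_max=7

final state: t=24, x=665, v=0 → d = 665
a_max = (35/2−0)/(5/2−0) = 7
max v = 35 over t∈[5,19] → v_max = 35
check: 35·(5+14) = 665 ✓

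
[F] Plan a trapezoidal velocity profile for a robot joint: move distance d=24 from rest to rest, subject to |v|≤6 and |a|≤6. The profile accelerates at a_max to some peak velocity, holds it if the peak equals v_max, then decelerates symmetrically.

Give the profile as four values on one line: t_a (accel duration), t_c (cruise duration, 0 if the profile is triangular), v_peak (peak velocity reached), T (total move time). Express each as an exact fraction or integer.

t_a=1 t_c=3 v_peak=6 T=5

v_max²/a_max = 6²/6 = 6
24 ≥ 6 → trapezoidal
t_a = 6/6 = 1; v_peak = 6
d_cruise = 24 − 6 = 18; t_c = 18/6 = 3
T = 2·1 + 3 = 5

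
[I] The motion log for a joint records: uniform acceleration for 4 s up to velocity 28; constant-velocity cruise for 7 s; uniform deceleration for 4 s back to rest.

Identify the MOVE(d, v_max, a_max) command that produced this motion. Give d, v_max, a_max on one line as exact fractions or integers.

a_max = 28/4 = 7
d_a = ½·28·4 = 56; d_c = 28·7 = 196
d = 2·56 + 196 = 308
t_c = 7 > 0 so v_max = 28

d=308 v_max=28 a_max=7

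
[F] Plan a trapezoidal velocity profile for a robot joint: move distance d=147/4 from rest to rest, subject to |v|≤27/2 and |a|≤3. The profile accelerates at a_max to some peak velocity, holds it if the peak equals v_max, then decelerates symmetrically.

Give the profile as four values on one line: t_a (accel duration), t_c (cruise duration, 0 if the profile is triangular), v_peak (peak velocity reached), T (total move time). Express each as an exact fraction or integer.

vₘ²/aₘ = (27/2)²/3 = 243/4
147/4 < 243/4 ⇒ no cruise
v_peak = √(147/4·3) = √(441/4) = 21/2
t_a = (21/2)/3 = 7/2; t_c = 0
T = 2·7/2 = 7

t_a=7/2 t_c=0 v_peak=21/2 T=7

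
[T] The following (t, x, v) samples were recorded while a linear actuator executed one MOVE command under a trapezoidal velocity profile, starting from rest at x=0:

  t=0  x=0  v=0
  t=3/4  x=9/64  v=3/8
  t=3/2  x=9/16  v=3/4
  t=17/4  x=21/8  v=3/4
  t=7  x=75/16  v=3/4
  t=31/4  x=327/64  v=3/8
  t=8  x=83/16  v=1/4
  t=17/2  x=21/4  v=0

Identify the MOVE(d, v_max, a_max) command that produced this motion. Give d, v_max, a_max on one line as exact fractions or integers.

final state: t=17/2, x=21/4, v=0 → d = 21/4
a_max = (3/8−0)/(3/4−0) = 1/2
max v = 3/4 over t∈[3/2,7] → v_max = 3/4
check: 3/4·(3/2+11/2) = 21/4 ✓

d=21/4 v_max=3/4 a_max=1/2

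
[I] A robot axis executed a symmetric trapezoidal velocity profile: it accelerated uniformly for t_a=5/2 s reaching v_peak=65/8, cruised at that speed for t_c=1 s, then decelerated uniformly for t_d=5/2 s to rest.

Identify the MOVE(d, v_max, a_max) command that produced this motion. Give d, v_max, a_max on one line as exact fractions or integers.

a_max = (65/8)/(5/2) = 13/4
d_a = ½·65/8·5/2 = 325/32; d_c = 65/8·1 = 65/8
d = 2·325/32 + 65/8 = 455/16
t_c = 1 > 0 → v_max = v_peak = 65/8

d=455/16 v_max=65/8 a_max=13/4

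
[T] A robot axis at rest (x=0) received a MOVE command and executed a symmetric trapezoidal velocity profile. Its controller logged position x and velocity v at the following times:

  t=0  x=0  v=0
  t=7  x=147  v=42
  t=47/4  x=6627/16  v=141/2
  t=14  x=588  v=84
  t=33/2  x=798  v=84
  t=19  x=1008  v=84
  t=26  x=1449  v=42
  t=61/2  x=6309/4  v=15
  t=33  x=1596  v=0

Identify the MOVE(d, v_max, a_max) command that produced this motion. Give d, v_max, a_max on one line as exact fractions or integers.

final state: t=33, x=1596, v=0 → d = 1596
a_max = (42−0)/(7−0) = 6
max v = 84 over t∈[14,19] → v_max = 84
check: 84·(14+5) = 1596 ✓

d=1596 v_max=84 a_max=6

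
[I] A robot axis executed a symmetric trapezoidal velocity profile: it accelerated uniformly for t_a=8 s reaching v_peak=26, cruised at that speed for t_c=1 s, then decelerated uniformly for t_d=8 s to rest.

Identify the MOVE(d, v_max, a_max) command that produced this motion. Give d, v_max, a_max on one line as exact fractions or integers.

a_max = 26/8 = 13/4
d_a = ½·26·8 = 104; d_c = 26·1 = 26
d = 2·104 + 26 = 234
t_c = 1 > 0 so v_max = 26

d=234 v_max=26 a_max=13/4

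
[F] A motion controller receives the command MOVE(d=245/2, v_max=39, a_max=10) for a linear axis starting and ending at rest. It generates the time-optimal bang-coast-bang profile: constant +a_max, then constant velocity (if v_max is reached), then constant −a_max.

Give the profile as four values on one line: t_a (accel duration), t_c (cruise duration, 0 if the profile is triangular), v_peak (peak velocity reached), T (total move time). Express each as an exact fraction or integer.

t_a=7/2 t_c=0 v_peak=35 T=7

vₘ²/aₘ = 39²/10 = 1521/10
245/2 < 1521/10 ⇒ no cruise
v_peak = √(245/2·10) = √1225 = 35
t_a = 35/10 = 7/2; t_c = 0
T = 2·7/2 = 7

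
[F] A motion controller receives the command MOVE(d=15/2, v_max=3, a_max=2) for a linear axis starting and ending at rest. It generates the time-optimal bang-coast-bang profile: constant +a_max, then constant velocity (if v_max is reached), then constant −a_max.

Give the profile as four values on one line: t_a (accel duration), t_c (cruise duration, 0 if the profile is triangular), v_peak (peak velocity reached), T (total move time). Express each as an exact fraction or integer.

t_a=3/2 t_c=1 v_peak=3 T=4

v_max²/a_max = 3²/2 = 9/2
15/2 ≥ 9/2 ⇒ cruise phase
t_a = 3/2; v_peak = 3
d_cruise = 15/2 − 9/2 = 3; t_c = 3/3 = 1
T = 2·3/2 + 1 = 4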